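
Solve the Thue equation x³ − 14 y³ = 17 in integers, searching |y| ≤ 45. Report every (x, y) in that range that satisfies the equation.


The equation is x³ - 14y³ = 17. For fixed y, x³ = 14·y³ + 17, so a solution requires the RHS to be a perfect cube.
Strategy: iterate y from -45 to 45, compute RHS = 14·y³ + 17, and check whether it is a (positive or negative) perfect cube.
Check small values of y:
  y = 0: RHS = 17 is not a perfect cube.
  y = 1: RHS = 31 is not a perfect cube.
  y = -1: RHS = 3 is not a perfect cube.
  y = 2: RHS = 129 is not a perfect cube.
  y = -2: RHS = -95 is not a perfect cube.
  y = 3: RHS = 395 is not a perfect cube.
  y = -3: RHS = -361 is not a perfect cube.
Continuing the search up to |y| = 45 finds no solutions either.
No (x, y) in the scanned range satisfies the equation.

No integer solutions with |y| ≤ 45.


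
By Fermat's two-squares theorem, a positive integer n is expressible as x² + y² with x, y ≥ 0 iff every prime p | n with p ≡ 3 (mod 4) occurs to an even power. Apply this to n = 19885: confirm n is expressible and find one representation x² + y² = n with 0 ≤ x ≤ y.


Step 1: Factor n = 19885 = 5 · 41 · 97.
Step 2: Check the mod-4 condition on each prime factor: 5 ≡ 1 (mod 4), exponent 1; 41 ≡ 1 (mod 4), exponent 1; 97 ≡ 1 (mod 4), exponent 1.
All primes ≡ 3 (mod 4) appear to even exponent (or don't appear), so by the two-squares theorem n IS expressible as a sum of two squares.
Step 3: Build a representation. Here n = 5 · 41 · 97 is a product of primes ≡ 1 (mod 4). Each prime p ≡ 1 (mod 4) is itself a sum of two squares; find a² by testing p − a² for a perfect square:
  5: 5 − 1² = 4 = 2² ⇒ 5 = 1² + 2².
  41: 41 − 1² = 40, 41 − 2² = 37, 41 − 3² = 32, 41 − 4² = 25 = 5² ⇒ 41 = 4² + 5².
  97: 97 − 1² = 96, 97 − 2² = 93, 97 − 3² = 88, 97 − 4² = 81 = 9² ⇒ 97 = 4² + 9².
  Combine using the Brahmagupta–Fibonacci identity (a² + b²)(c² + d²) = (ac − bd)² + (ad + bc)² = (ac + bd)² + (ad − bc)²:
  5 · 41 = 205: from (1² + 2²)(4² + 5²), take (1·4 − 2·5, 1·5 + 2·4) = (4 − 10, 5 + 8) = (-6, 13); dropping signs (only squares matter) gives (6, 13); check 6² + 13² = 36 + 169 = 205 ✓.
  205 · 97 = 19885: from (6² + 13²)(4² + 9²), take (6·4 − 13·9, 6·9 + 13·4) = (24 − 117, 54 + 52) = (-93, 106); dropping signs (only squares matter) gives (93, 106); check 93² + 106² = 8649 + 11236 = 19885 ✓.
Step 4: Order so x ≤ y and verify: 93² + 106² = 8649 + 11236 = 19885 = n. ✓

n = 19885 = 93² + 106² (one valid representation with x ≤ y).


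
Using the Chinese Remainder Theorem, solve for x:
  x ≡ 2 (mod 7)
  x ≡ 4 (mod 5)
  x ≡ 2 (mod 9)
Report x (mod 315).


Moduli 7, 5, 9 are pairwise coprime; by CRT there is a unique solution modulo M = 7 · 5 · 9 = 315.
Solve pairwise, accumulating the modulus:
  Start with x ≡ 2 (mod 7).
  Combine with x ≡ 4 (mod 5): since gcd(7, 5) = 1, we get a unique residue mod 35.
    Write x = 2 + 7·t and substitute into x ≡ 4 (mod 5): 7·t ≡ 4 − 2 = 2 (mod 5).
    Reduce coefficients mod 5: 2·t ≡ 2 (mod 5).
    The inverse of 2 mod 5 is 3 (since 2·3 = 6 = 1·5 + 1), so t ≡ 3·2 = 6 ≡ 1 (mod 5).
    Then x = 2 + 7·1 = 9, valid modulo lcm(7, 5) = 35: x ≡ 9 (mod 35).
  Combine with x ≡ 2 (mod 9): since gcd(35, 9) = 1, we get a unique residue mod 315.
    Write x = 9 + 35·t and substitute into x ≡ 2 (mod 9): 35·t ≡ 2 − 9 = -7 (mod 9).
    Reduce coefficients mod 9: 8·t ≡ 2 (mod 9).
    The inverse of 8 mod 9 is 8 (since 8·8 = 64 = 7·9 + 1), so t ≡ 8·2 = 16 ≡ 7 (mod 9).
    Then x = 9 + 35·7 = 254, valid modulo lcm(35, 9) = 315: x ≡ 254 (mod 315).
Verify: 254 mod 7 = 2 ✓, 254 mod 5 = 4 ✓, 254 mod 9 = 2 ✓.

x ≡ 254 (mod 315).


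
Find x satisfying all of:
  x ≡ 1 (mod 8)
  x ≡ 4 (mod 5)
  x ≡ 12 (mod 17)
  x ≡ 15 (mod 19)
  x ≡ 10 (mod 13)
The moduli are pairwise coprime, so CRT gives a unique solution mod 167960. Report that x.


Product of moduli M = 8 · 5 · 17 · 19 · 13 = 167960.
Merge one congruence at a time:
  Start: x ≡ 1 (mod 8).
  Combine with x ≡ 4 (mod 5); new modulus lcm = 40.
    Write x = 1 + 8·t and substitute into x ≡ 4 (mod 5): 8·t ≡ 4 − 1 = 3 (mod 5).
    Reduce coefficients mod 5: 3·t ≡ 3 (mod 5).
    The inverse of 3 mod 5 is 2 (since 3·2 = 6 = 1·5 + 1), so t ≡ 2·3 = 6 ≡ 1 (mod 5).
    Then x = 1 + 8·1 = 9, valid modulo lcm(8, 5) = 40: x ≡ 9 (mod 40).
  Combine with x ≡ 12 (mod 17); new modulus lcm = 680.
    Write x = 9 + 40·t and substitute into x ≡ 12 (mod 17): 40·t ≡ 12 − 9 = 3 (mod 17).
    Reduce coefficients mod 17: 6·t ≡ 3 (mod 17).
    The inverse of 6 mod 17 is 3 (since 6·3 = 18 = 1·17 + 1), so t ≡ 3·3 = 9 ≡ 9 (mod 17).
    Then x = 9 + 40·9 = 369, valid modulo lcm(40, 17) = 680: x ≡ 369 (mod 680).
  Combine with x ≡ 15 (mod 19); new modulus lcm = 12920.
    Write x = 369 + 680·t and substitute into x ≡ 15 (mod 19): 680·t ≡ 15 − 369 = -354 (mod 19).
    Reduce coefficients mod 19: 15·t ≡ 7 (mod 19).
    The inverse of 15 mod 19 is 14 (since 15·14 = 210 = 11·19 + 1), so t ≡ 14·7 = 98 ≡ 3 (mod 19).
    Then x = 369 + 680·3 = 2409, valid modulo lcm(680, 19) = 12920: x ≡ 2409 (mod 12920).
  Combine with x ≡ 10 (mod 13); new modulus lcm = 167960.
    Write x = 2409 + 12920·t and substitute into x ≡ 10 (mod 13): 12920·t ≡ 10 − 2409 = -2399 (mod 13).
    Reduce coefficients mod 13: 11·t ≡ 6 (mod 13).
    The inverse of 11 mod 13 is 6 (since 11·6 = 66 = 5·13 + 1), so t ≡ 6·6 = 36 ≡ 10 (mod 13).
    Then x = 2409 + 12920·10 = 131609, valid modulo lcm(12920, 13) = 167960: x ≡ 131609 (mod 167960).
Verify against each original: 131609 mod 8 = 1, 131609 mod 5 = 4, 131609 mod 17 = 12, 131609 mod 19 = 15, 131609 mod 13 = 10.

x ≡ 131609 (mod 167960).


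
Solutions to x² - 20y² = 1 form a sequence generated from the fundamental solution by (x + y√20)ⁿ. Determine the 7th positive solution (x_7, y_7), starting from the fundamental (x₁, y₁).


Step 1: Find the fundamental solution (x₁, y₁) of x² - 20y² = 1.
  Expand √20 as a continued fraction. a₀ = ⌊√20⌋ = 4; iterate m_{k+1} = d_k·a_k − m_k, d_{k+1} = (20 − m_{k+1}²)/d_k, a_{k+1} = ⌊(a₀ + m_{k+1})/d_{k+1}⌋ (starting m₀ = 0, d₀ = 1), with convergents p_k = a_k·p_{k-1} + p_{k-2}, q_k = a_k·q_{k-1} + q_{k-2} (p₋₁ = 1, q₋₁ = 0):
  k = 0: a₀ = 4; p₀/q₀ = 4/1; p₀² − 20·q₀² = 16 − 20 = -4.
  k = 1: m = 4, d = 4, a = ⌊(4 + 4)/4⌋ = 2; p/q = (2·4 + 1)/(2·1 + 0) = 9/2; p² − 20·q² = 81 − 80 = 1.
  The first convergent with p² − 20·q² = 1 gives the fundamental solution (x₁, y₁) = (9, 2).
Step 2: Apply the recurrence (x_{n+1}, y_{n+1}) = (x₁x_n + 20y₁y_n, x₁y_n + y₁x_n) repeatedly.
  From (x_1, y_1) = (9, 2): x_2 = 9·9 + 20·2·2 = 161; y_2 = 9·2 + 2·9 = 36.
  From (x_2, y_2) = (161, 36): x_3 = 9·161 + 20·2·36 = 2889; y_3 = 9·36 + 2·161 = 646.
  From (x_3, y_3) = (2889, 646): x_4 = 9·2889 + 20·2·646 = 51841; y_4 = 9·646 + 2·2889 = 11592.
  From (x_4, y_4) = (51841, 11592): x_5 = 9·51841 + 20·2·11592 = 930249; y_5 = 9·11592 + 2·51841 = 208010.
  From (x_5, y_5) = (930249, 208010): x_6 = 9·930249 + 20·2·208010 = 16692641; y_6 = 9·208010 + 2·930249 = 3732588.
  From (x_6, y_6) = (16692641, 3732588): x_7 = 9·16692641 + 20·2·3732588 = 299537289; y_7 = 9·3732588 + 2·16692641 = 66978574.
Step 3: Verify x_7² - 20·y_7² = 89722587501469521 - 89722587501469520 = 1 (should be 1). ✓

(x_1, y_1) = (9, 2); (x_7, y_7) = (299537289, 66978574).


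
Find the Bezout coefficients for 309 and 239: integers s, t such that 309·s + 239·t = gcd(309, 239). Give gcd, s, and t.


Euclidean algorithm on (309, 239) — divide until remainder is 0:
  309 = 1 · 239 + 70
  239 = 3 · 70 + 29
  70 = 2 · 29 + 12
  29 = 2 · 12 + 5
  12 = 2 · 5 + 2
  5 = 2 · 2 + 1
  2 = 2 · 1 + 0
gcd(309, 239) = 1.
Track Bezout coefficients alongside the remainders: start with r₀ = 309 = a·1 + b·0 (s = 1, t = 0) and r₁ = 239 = a·0 + b·1 (s = 0, t = 1); each new remainder r_{k+1} = r_{k-1} − q_k·r_k inherits s_{k+1} = s_{k-1} − q_k·s_k, t_{k+1} = t_{k-1} − q_k·t_k, so r_k = a·s_k + b·t_k at every step:
  q = 1: r = 70, s = 1 − 1·0 = 1, t = 0 − 1·1 = -1  (check: 309·1 + 239·(-1) = 70)
  q = 3: r = 29, s = 0 − 3·1 = -3, t = 1 − 3·(-1) = 4  (check: 309·(-3) + 239·4 = 29)
  q = 2: r = 12, s = 1 − 2·(-3) = 7, t = -1 − 2·4 = -9  (check: 309·7 + 239·(-9) = 12)
  q = 2: r = 5, s = -3 − 2·7 = -17, t = 4 − 2·(-9) = 22  (check: 309·(-17) + 239·22 = 5)
  q = 2: r = 2, s = 7 − 2·(-17) = 41, t = -9 − 2·22 = -53  (check: 309·41 + 239·(-53) = 2)
  q = 2: r = 1, s = -17 − 2·41 = -99, t = 22 − 2·(-53) = 128  (check: 309·(-99) + 239·128 = 1)
The row with r = 1 (the gcd) gives the Bezout coefficients s = -99, t = 128.
Result: 309 · (-99) + 239 · (128) = 1.

gcd(309, 239) = 1; s = -99, t = 128 (check: 309·(-99) + 239·128 = 1).


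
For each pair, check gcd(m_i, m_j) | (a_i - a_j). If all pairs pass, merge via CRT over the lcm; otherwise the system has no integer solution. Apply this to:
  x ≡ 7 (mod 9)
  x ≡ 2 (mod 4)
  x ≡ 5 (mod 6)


Moduli 9, 4, 6 are not pairwise coprime, so CRT works modulo lcm(m_i) when all pairwise compatibility conditions hold.
Pairwise compatibility: gcd(m_i, m_j) must divide a_i - a_j for every pair.
Merge one congruence at a time:
  Start: x ≡ 7 (mod 9).
  Combine with x ≡ 2 (mod 4): gcd(9, 4) = 1; 2 - 7 = -5, which IS divisible by 1, so compatible.
    Write x = 7 + 9·t and substitute into x ≡ 2 (mod 4): 9·t ≡ 2 − 7 = -5 (mod 4).
    Reduce coefficients mod 4: 1·t ≡ 3 (mod 4).
    So t ≡ 3 (mod 4).
    Then x = 7 + 9·3 = 34, valid modulo lcm(9, 4) = 36: x ≡ 34 (mod 36).
  Combine with x ≡ 5 (mod 6): gcd(36, 6) = 6, and 5 - 34 = -29 is NOT divisible by 6.
    ⇒ system is inconsistent (no integer solution).

No solution (the system is inconsistent).


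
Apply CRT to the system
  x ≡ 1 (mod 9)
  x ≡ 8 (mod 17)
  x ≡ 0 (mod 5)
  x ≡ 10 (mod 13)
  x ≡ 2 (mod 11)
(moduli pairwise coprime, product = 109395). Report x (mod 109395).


Product of moduli M = 9 · 17 · 5 · 13 · 11 = 109395.
Merge one congruence at a time:
  Start: x ≡ 1 (mod 9).
  Combine with x ≡ 8 (mod 17); new modulus lcm = 153.
    Write x = 1 + 9·t and substitute into x ≡ 8 (mod 17): 9·t ≡ 8 − 1 = 7 (mod 17).
    The inverse of 9 mod 17 is 2 (since 9·2 = 18 = 1·17 + 1), so t ≡ 2·7 = 14 ≡ 14 (mod 17).
    Then x = 1 + 9·14 = 127, valid modulo lcm(9, 17) = 153: x ≡ 127 (mod 153).
  Combine with x ≡ 0 (mod 5); new modulus lcm = 765.
    Write x = 127 + 153·t and substitute into x ≡ 0 (mod 5): 153·t ≡ 0 − 127 = -127 (mod 5).
    Reduce coefficients mod 5: 3·t ≡ 3 (mod 5).
    The inverse of 3 mod 5 is 2 (since 3·2 = 6 = 1·5 + 1), so t ≡ 2·3 = 6 ≡ 1 (mod 5).
    Then x = 127 + 153·1 = 280, valid modulo lcm(153, 5) = 765: x ≡ 280 (mod 765).
  Combine with x ≡ 10 (mod 13); new modulus lcm = 9945.
    Write x = 280 + 765·t and substitute into x ≡ 10 (mod 13): 765·t ≡ 10 − 280 = -270 (mod 13).
    Reduce coefficients mod 13: 11·t ≡ 3 (mod 13).
    The inverse of 11 mod 13 is 6 (since 11·6 = 66 = 5·13 + 1), so t ≡ 6·3 = 18 ≡ 5 (mod 13).
    Then x = 280 + 765·5 = 4105, valid modulo lcm(765, 13) = 9945: x ≡ 4105 (mod 9945).
  Combine with x ≡ 2 (mod 11); new modulus lcm = 109395.
    Write x = 4105 + 9945·t and substitute into x ≡ 2 (mod 11): 9945·t ≡ 2 − 4105 = -4103 (mod 11).
    Reduce coefficients mod 11: 1·t ≡ 0 (mod 11).
    So t ≡ 0 (mod 11).
    Then x = 4105 + 9945·0 = 4105, valid modulo lcm(9945, 11) = 109395: x ≡ 4105 (mod 109395).
Verify against each original: 4105 mod 9 = 1, 4105 mod 17 = 8, 4105 mod 5 = 0, 4105 mod 13 = 10, 4105 mod 11 = 2.

x ≡ 4105 (mod 109395).


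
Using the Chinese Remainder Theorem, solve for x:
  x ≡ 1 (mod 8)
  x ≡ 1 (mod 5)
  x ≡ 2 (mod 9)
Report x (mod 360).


Moduli 8, 5, 9 are pairwise coprime; by CRT there is a unique solution modulo M = 8 · 5 · 9 = 360.
Solve pairwise, accumulating the modulus:
  Start with x ≡ 1 (mod 8).
  Combine with x ≡ 1 (mod 5): since gcd(8, 5) = 1, we get a unique residue mod 40.
    Write x = 1 + 8·t and substitute into x ≡ 1 (mod 5): 8·t ≡ 1 − 1 = 0 (mod 5).
    Reduce coefficients mod 5: 3·t ≡ 0 (mod 5).
    The inverse of 3 mod 5 is 2 (since 3·2 = 6 = 1·5 + 1), so t ≡ 2·0 = 0 ≡ 0 (mod 5).
    Then x = 1 + 8·0 = 1, valid modulo lcm(8, 5) = 40: x ≡ 1 (mod 40).
  Combine with x ≡ 2 (mod 9): since gcd(40, 9) = 1, we get a unique residue mod 360.
    Write x = 1 + 40·t and substitute into x ≡ 2 (mod 9): 40·t ≡ 2 − 1 = 1 (mod 9).
    Reduce coefficients mod 9: 4·t ≡ 1 (mod 9).
    The inverse of 4 mod 9 is 7 (since 4·7 = 28 = 3·9 + 1), so t ≡ 7·1 = 7 ≡ 7 (mod 9).
    Then x = 1 + 40·7 = 281, valid modulo lcm(40, 9) = 360: x ≡ 281 (mod 360).
Verify: 281 mod 8 = 1 ✓, 281 mod 5 = 1 ✓, 281 mod 9 = 2 ✓.

x ≡ 281 (mod 360).


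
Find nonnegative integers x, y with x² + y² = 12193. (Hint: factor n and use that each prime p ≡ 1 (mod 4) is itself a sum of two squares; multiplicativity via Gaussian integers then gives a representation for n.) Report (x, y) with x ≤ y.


Step 1: Factor n = 12193 = 89 · 137.
Step 2: Check the mod-4 condition on each prime factor: 89 ≡ 1 (mod 4), exponent 1; 137 ≡ 1 (mod 4), exponent 1.
All primes ≡ 3 (mod 4) appear to even exponent (or don't appear), so by the two-squares theorem n IS expressible as a sum of two squares.
Step 3: Build a representation. Here n = 89 · 137 is a product of primes ≡ 1 (mod 4). Each prime p ≡ 1 (mod 4) is itself a sum of two squares; find a² by testing p − a² for a perfect square:
  89: 89 − 1² = 88, 89 − 2² = 85, 89 − 3² = 80, 89 − 4² = 73, 89 − 5² = 64 = 8² ⇒ 89 = 5² + 8².
  137: 137 − 1² = 136, 137 − 2² = 133, 137 − 3² = 128, 137 − 4² = 121 = 11² ⇒ 137 = 4² + 11².
  Combine using the Brahmagupta–Fibonacci identity (a² + b²)(c² + d²) = (ac − bd)² + (ad + bc)² = (ac + bd)² + (ad − bc)²:
  89 · 137 = 12193: from (5² + 8²)(4² + 11²), take (5·4 − 8·11, 5·11 + 8·4) = (20 − 88, 55 + 32) = (-68, 87); dropping signs (only squares matter) gives (68, 87); check 68² + 87² = 4624 + 7569 = 12193 ✓.
Step 4: Order so x ≤ y and verify: 68² + 87² = 4624 + 7569 = 12193 = n. ✓

n = 12193 = 68² + 87² (one valid representation with x ≤ y).


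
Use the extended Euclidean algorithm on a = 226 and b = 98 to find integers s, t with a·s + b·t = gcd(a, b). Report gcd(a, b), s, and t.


Euclidean algorithm on (226, 98) — divide until remainder is 0:
  226 = 2 · 98 + 30
  98 = 3 · 30 + 8
  30 = 3 · 8 + 6
  8 = 1 · 6 + 2
  6 = 3 · 2 + 0
gcd(226, 98) = 2.
Track Bezout coefficients alongside the remainders: start with r₀ = 226 = a·1 + b·0 (s = 1, t = 0) and r₁ = 98 = a·0 + b·1 (s = 0, t = 1); each new remainder r_{k+1} = r_{k-1} − q_k·r_k inherits s_{k+1} = s_{k-1} − q_k·s_k, t_{k+1} = t_{k-1} − q_k·t_k, so r_k = a·s_k + b·t_k at every step:
  q = 2: r = 30, s = 1 − 2·0 = 1, t = 0 − 2·1 = -2  (check: 226·1 + 98·(-2) = 30)
  q = 3: r = 8, s = 0 − 3·1 = -3, t = 1 − 3·(-2) = 7  (check: 226·(-3) + 98·7 = 8)
  q = 3: r = 6, s = 1 − 3·(-3) = 10, t = -2 − 3·7 = -23  (check: 226·10 + 98·(-23) = 6)
  q = 1: r = 2, s = -3 − 1·10 = -13, t = 7 − 1·(-23) = 30  (check: 226·(-13) + 98·30 = 2)
The row with r = 2 (the gcd) gives the Bezout coefficients s = -13, t = 30.
Result: 226 · (-13) + 98 · (30) = 2.

gcd(226, 98) = 2; s = -13, t = 30 (check: 226·(-13) + 98·30 = 2).


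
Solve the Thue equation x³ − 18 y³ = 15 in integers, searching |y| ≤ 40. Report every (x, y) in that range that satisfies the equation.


The equation is x³ - 18y³ = 15. For fixed y, x³ = 18·y³ + 15, so a solution requires the RHS to be a perfect cube.
Strategy: iterate y from -40 to 40, compute RHS = 18·y³ + 15, and check whether it is a (positive or negative) perfect cube.
Check small values of y:
  y = 0: RHS = 15 is not a perfect cube.
  y = 1: RHS = 33 is not a perfect cube.
  y = -1: RHS = -3 is not a perfect cube.
  y = 2: RHS = 159 is not a perfect cube.
  y = -2: RHS = -129 is not a perfect cube.
  y = 3: RHS = 501 is not a perfect cube.
  y = -3: RHS = -471 is not a perfect cube.
Continuing the search up to |y| = 40 finds no solutions either.
No (x, y) in the scanned range satisfies the equation.

No integer solutions with |y| ≤ 40.


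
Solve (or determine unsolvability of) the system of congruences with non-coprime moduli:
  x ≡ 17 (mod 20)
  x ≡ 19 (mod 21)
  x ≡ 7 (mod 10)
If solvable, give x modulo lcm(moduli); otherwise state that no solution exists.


Moduli 20, 21, 10 are not pairwise coprime, so CRT works modulo lcm(m_i) when all pairwise compatibility conditions hold.
Pairwise compatibility: gcd(m_i, m_j) must divide a_i - a_j for every pair.
Merge one congruence at a time:
  Start: x ≡ 17 (mod 20).
  Combine with x ≡ 19 (mod 21): gcd(20, 21) = 1; 19 - 17 = 2, which IS divisible by 1, so compatible.
    Write x = 17 + 20·t and substitute into x ≡ 19 (mod 21): 20·t ≡ 19 − 17 = 2 (mod 21).
    The inverse of 20 mod 21 is 20 (since 20·20 = 400 = 19·21 + 1), so t ≡ 20·2 = 40 ≡ 19 (mod 21).
    Then x = 17 + 20·19 = 397, valid modulo lcm(20, 21) = 420: x ≡ 397 (mod 420).
  Combine with x ≡ 7 (mod 10): gcd(420, 10) = 10; 7 - 397 = -390, which IS divisible by 10, so compatible.
    Write x = 397 + 420·t and substitute into x ≡ 7 (mod 10): 420·t ≡ 7 − 397 = -390 (mod 10).
    Divide the congruence (and modulus) by g = 10: 42·t ≡ -39 (mod 1).
    Modulo 1 every t works; take t = 0.
    Then x = 397 + 420·0 = 397, valid modulo lcm(420, 10) = 420: x ≡ 397 (mod 420).
Verify: 397 mod 20 = 17, 397 mod 21 = 19, 397 mod 10 = 7.

x ≡ 397 (mod 420).


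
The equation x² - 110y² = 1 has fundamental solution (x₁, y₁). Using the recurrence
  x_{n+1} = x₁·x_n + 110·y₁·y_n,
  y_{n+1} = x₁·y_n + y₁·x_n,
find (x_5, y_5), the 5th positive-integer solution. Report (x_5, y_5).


Step 1: Find the fundamental solution (x₁, y₁) of x² - 110y² = 1.
  Expand √110 as a continued fraction. a₀ = ⌊√110⌋ = 10; iterate m_{k+1} = d_k·a_k − m_k, d_{k+1} = (110 − m_{k+1}²)/d_k, a_{k+1} = ⌊(a₀ + m_{k+1})/d_{k+1}⌋ (starting m₀ = 0, d₀ = 1), with convergents p_k = a_k·p_{k-1} + p_{k-2}, q_k = a_k·q_{k-1} + q_{k-2} (p₋₁ = 1, q₋₁ = 0):
  k = 0: a₀ = 10; p₀/q₀ = 10/1; p₀² − 110·q₀² = 100 − 110 = -10.
  k = 1: m = 10, d = 10, a = ⌊(10 + 10)/10⌋ = 2; p/q = (2·10 + 1)/(2·1 + 0) = 21/2; p² − 110·q² = 441 − 440 = 1.
  The first convergent with p² − 110·q² = 1 gives the fundamental solution (x₁, y₁) = (21, 2).
Step 2: Apply the recurrence (x_{n+1}, y_{n+1}) = (x₁x_n + 110y₁y_n, x₁y_n + y₁x_n) repeatedly.
  From (x_1, y_1) = (21, 2): x_2 = 21·21 + 110·2·2 = 881; y_2 = 21·2 + 2·21 = 84.
  From (x_2, y_2) = (881, 84): x_3 = 21·881 + 110·2·84 = 36981; y_3 = 21·84 + 2·881 = 3526.
  From (x_3, y_3) = (36981, 3526): x_4 = 21·36981 + 110·2·3526 = 1552321; y_4 = 21·3526 + 2·36981 = 148008.
  From (x_4, y_4) = (1552321, 148008): x_5 = 21·1552321 + 110·2·148008 = 65160501; y_5 = 21·148008 + 2·1552321 = 6212810.
Step 3: Verify x_5² - 110·y_5² = 4245890890571001 - 4245890890571000 = 1 (should be 1). ✓

(x_1, y_1) = (21, 2); (x_5, y_5) = (65160501, 6212810).


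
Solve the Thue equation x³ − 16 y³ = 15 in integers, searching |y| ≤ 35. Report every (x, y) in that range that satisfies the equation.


The equation is x³ - 16y³ = 15. For fixed y, x³ = 16·y³ + 15, so a solution requires the RHS to be a perfect cube.
Strategy: iterate y from -35 to 35, compute RHS = 16·y³ + 15, and check whether it is a (positive or negative) perfect cube.
Check small values of y:
  y = 0: RHS = 15 is not a perfect cube.
  y = 1: RHS = 31 is not a perfect cube.
  y = -1: RHS = -1 = (-1)³ ⇒ x = -1 works.
  y = 2: RHS = 143 is not a perfect cube.
  y = -2: RHS = -113 is not a perfect cube.
  y = 3: RHS = 447 is not a perfect cube.
  y = -3: RHS = -417 is not a perfect cube.
Continuing the search up to |y| = 35 finds no further solutions beyond those listed.
Collected solutions: (-1, -1).

Solutions (with |y| ≤ 35): (-1, -1).


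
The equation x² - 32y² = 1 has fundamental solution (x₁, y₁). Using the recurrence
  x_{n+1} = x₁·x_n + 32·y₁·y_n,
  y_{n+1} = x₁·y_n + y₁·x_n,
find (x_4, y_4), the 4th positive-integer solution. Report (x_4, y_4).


Step 1: Find the fundamental solution (x₁, y₁) of x² - 32y² = 1.
  Expand √32 as a continued fraction. a₀ = ⌊√32⌋ = 5; iterate m_{k+1} = d_k·a_k − m_k, d_{k+1} = (32 − m_{k+1}²)/d_k, a_{k+1} = ⌊(a₀ + m_{k+1})/d_{k+1}⌋ (starting m₀ = 0, d₀ = 1), with convergents p_k = a_k·p_{k-1} + p_{k-2}, q_k = a_k·q_{k-1} + q_{k-2} (p₋₁ = 1, q₋₁ = 0):
  k = 0: a₀ = 5; p₀/q₀ = 5/1; p₀² − 32·q₀² = 25 − 32 = -7.
  k = 1: m = 5, d = 7, a = ⌊(5 + 5)/7⌋ = 1; p/q = (1·5 + 1)/(1·1 + 0) = 6/1; p² − 32·q² = 36 − 32 = 4.
  k = 2: m = 2, d = 4, a = ⌊(5 + 2)/4⌋ = 1; p/q = (1·6 + 5)/(1·1 + 1) = 11/2; p² − 32·q² = 121 − 128 = -7.
  k = 3: m = 2, d = 7, a = ⌊(5 + 2)/7⌋ = 1; p/q = (1·11 + 6)/(1·2 + 1) = 17/3; p² − 32·q² = 289 − 288 = 1.
  The first convergent with p² − 32·q² = 1 gives the fundamental solution (x₁, y₁) = (17, 3).
Step 2: Apply the recurrence (x_{n+1}, y_{n+1}) = (x₁x_n + 32y₁y_n, x₁y_n + y₁x_n) repeatedly.
  From (x_1, y_1) = (17, 3): x_2 = 17·17 + 32·3·3 = 577; y_2 = 17·3 + 3·17 = 102.
  From (x_2, y_2) = (577, 102): x_3 = 17·577 + 32·3·102 = 19601; y_3 = 17·102 + 3·577 = 3465.
  From (x_3, y_3) = (19601, 3465): x_4 = 17·19601 + 32·3·3465 = 665857; y_4 = 17·3465 + 3·19601 = 117708.
Step 3: Verify x_4² - 32·y_4² = 443365544449 - 443365544448 = 1 (should be 1). ✓

(x_1, y_1) = (17, 3); (x_4, y_4) = (665857, 117708).


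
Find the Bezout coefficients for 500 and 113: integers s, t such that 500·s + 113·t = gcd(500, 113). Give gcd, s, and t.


Euclidean algorithm on (500, 113) — divide until remainder is 0:
  500 = 4 · 113 + 48
  113 = 2 · 48 + 17
  48 = 2 · 17 + 14
  17 = 1 · 14 + 3
  14 = 4 · 3 + 2
  3 = 1 · 2 + 1
  2 = 2 · 1 + 0
gcd(500, 113) = 1.
Track Bezout coefficients alongside the remainders: start with r₀ = 500 = a·1 + b·0 (s = 1, t = 0) and r₁ = 113 = a·0 + b·1 (s = 0, t = 1); each new remainder r_{k+1} = r_{k-1} − q_k·r_k inherits s_{k+1} = s_{k-1} − q_k·s_k, t_{k+1} = t_{k-1} − q_k·t_k, so r_k = a·s_k + b·t_k at every step:
  q = 4: r = 48, s = 1 − 4·0 = 1, t = 0 − 4·1 = -4  (check: 500·1 + 113·(-4) = 48)
  q = 2: r = 17, s = 0 − 2·1 = -2, t = 1 − 2·(-4) = 9  (check: 500·(-2) + 113·9 = 17)
  q = 2: r = 14, s = 1 − 2·(-2) = 5, t = -4 − 2·9 = -22  (check: 500·5 + 113·(-22) = 14)
  q = 1: r = 3, s = -2 − 1·5 = -7, t = 9 − 1·(-22) = 31  (check: 500·(-7) + 113·31 = 3)
  q = 4: r = 2, s = 5 − 4·(-7) = 33, t = -22 − 4·31 = -146  (check: 500·33 + 113·(-146) = 2)
  q = 1: r = 1, s = -7 − 1·33 = -40, t = 31 − 1·(-146) = 177  (check: 500·(-40) + 113·177 = 1)
The row with r = 1 (the gcd) gives the Bezout coefficients s = -40, t = 177.
Result: 500 · (-40) + 113 · (177) = 1.

gcd(500, 113) = 1; s = -40, t = 177 (check: 500·(-40) + 113·177 = 1).


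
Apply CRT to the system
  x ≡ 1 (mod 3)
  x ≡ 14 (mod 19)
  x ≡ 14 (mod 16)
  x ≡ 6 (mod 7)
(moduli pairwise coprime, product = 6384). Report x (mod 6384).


Product of moduli M = 3 · 19 · 16 · 7 = 6384.
Merge one congruence at a time:
  Start: x ≡ 1 (mod 3).
  Combine with x ≡ 14 (mod 19); new modulus lcm = 57.
    Write x = 1 + 3·t and substitute into x ≡ 14 (mod 19): 3·t ≡ 14 − 1 = 13 (mod 19).
    The inverse of 3 mod 19 is 13 (since 3·13 = 39 = 2·19 + 1), so t ≡ 13·13 = 169 ≡ 17 (mod 19).
    Then x = 1 + 3·17 = 52, valid modulo lcm(3, 19) = 57: x ≡ 52 (mod 57).
  Combine with x ≡ 14 (mod 16); new modulus lcm = 912.
    Write x = 52 + 57·t and substitute into x ≡ 14 (mod 16): 57·t ≡ 14 − 52 = -38 (mod 16).
    Reduce coefficients mod 16: 9·t ≡ 10 (mod 16).
    The inverse of 9 mod 16 is 9 (since 9·9 = 81 = 5·16 + 1), so t ≡ 9·10 = 90 ≡ 10 (mod 16).
    Then x = 52 + 57·10 = 622, valid modulo lcm(57, 16) = 912: x ≡ 622 (mod 912).
  Combine with x ≡ 6 (mod 7); new modulus lcm = 6384.
    Write x = 622 + 912·t and substitute into x ≡ 6 (mod 7): 912·t ≡ 6 − 622 = -616 (mod 7).
    Reduce coefficients mod 7: 2·t ≡ 0 (mod 7).
    The inverse of 2 mod 7 is 4 (since 2·4 = 8 = 1·7 + 1), so t ≡ 4·0 = 0 ≡ 0 (mod 7).
    Then x = 622 + 912·0 = 622, valid modulo lcm(912, 7) = 6384: x ≡ 622 (mod 6384).
Verify against each original: 622 mod 3 = 1, 622 mod 19 = 14, 622 mod 16 = 14, 622 mod 7 = 6.

x ≡ 622 (mod 6384).


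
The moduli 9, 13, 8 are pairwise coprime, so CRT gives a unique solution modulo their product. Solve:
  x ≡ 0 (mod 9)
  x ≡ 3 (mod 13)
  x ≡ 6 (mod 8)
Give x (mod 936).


Moduli 9, 13, 8 are pairwise coprime; by CRT there is a unique solution modulo M = 9 · 13 · 8 = 936.
Solve pairwise, accumulating the modulus:
  Start with x ≡ 0 (mod 9).
  Combine with x ≡ 3 (mod 13): since gcd(9, 13) = 1, we get a unique residue mod 117.
    Write x = 0 + 9·t and substitute into x ≡ 3 (mod 13): 9·t ≡ 3 − 0 = 3 (mod 13).
    The inverse of 9 mod 13 is 3 (since 9·3 = 27 = 2·13 + 1), so t ≡ 3·3 = 9 ≡ 9 (mod 13).
    Then x = 0 + 9·9 = 81, valid modulo lcm(9, 13) = 117: x ≡ 81 (mod 117).
  Combine with x ≡ 6 (mod 8): since gcd(117, 8) = 1, we get a unique residue mod 936.
    Write x = 81 + 117·t and substitute into x ≡ 6 (mod 8): 117·t ≡ 6 − 81 = -75 (mod 8).
    Reduce coefficients mod 8: 5·t ≡ 5 (mod 8).
    The inverse of 5 mod 8 is 5 (since 5·5 = 25 = 3·8 + 1), so t ≡ 5·5 = 25 ≡ 1 (mod 8).
    Then x = 81 + 117·1 = 198, valid modulo lcm(117, 8) = 936: x ≡ 198 (mod 936).
Verify: 198 mod 9 = 0 ✓, 198 mod 13 = 3 ✓, 198 mod 8 = 6 ✓.

x ≡ 198 (mod 936).


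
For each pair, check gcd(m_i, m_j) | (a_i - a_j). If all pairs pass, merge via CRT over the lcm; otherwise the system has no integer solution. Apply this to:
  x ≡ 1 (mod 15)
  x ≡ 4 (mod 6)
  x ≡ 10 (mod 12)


Moduli 15, 6, 12 are not pairwise coprime, so CRT works modulo lcm(m_i) when all pairwise compatibility conditions hold.
Pairwise compatibility: gcd(m_i, m_j) must divide a_i - a_j for every pair.
Merge one congruence at a time:
  Start: x ≡ 1 (mod 15).
  Combine with x ≡ 4 (mod 6): gcd(15, 6) = 3; 4 - 1 = 3, which IS divisible by 3, so compatible.
    Write x = 1 + 15·t and substitute into x ≡ 4 (mod 6): 15·t ≡ 4 − 1 = 3 (mod 6).
    Divide the congruence (and modulus) by g = 3: 5·t ≡ 1 (mod 2).
    Reduce coefficients mod 2: 1·t ≡ 1 (mod 2).
    So t ≡ 1 (mod 2).
    Then x = 1 + 15·1 = 16, valid modulo lcm(15, 6) = 30: x ≡ 16 (mod 30).
  Combine with x ≡ 10 (mod 12): gcd(30, 12) = 6; 10 - 16 = -6, which IS divisible by 6, so compatible.
    Write x = 16 + 30·t and substitute into x ≡ 10 (mod 12): 30·t ≡ 10 − 16 = -6 (mod 12).
    Divide the congruence (and modulus) by g = 6: 5·t ≡ -1 (mod 2).
    Reduce coefficients mod 2: 1·t ≡ 1 (mod 2).
    So t ≡ 1 (mod 2).
    Then x = 16 + 30·1 = 46, valid modulo lcm(30, 12) = 60: x ≡ 46 (mod 60).
Verify: 46 mod 15 = 1, 46 mod 6 = 4, 46 mod 12 = 10.

x ≡ 46 (mod 60).


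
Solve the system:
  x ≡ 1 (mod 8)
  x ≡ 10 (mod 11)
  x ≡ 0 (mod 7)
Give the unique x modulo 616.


Moduli 8, 11, 7 are pairwise coprime; by CRT there is a unique solution modulo M = 8 · 11 · 7 = 616.
Solve pairwise, accumulating the modulus:
  Start with x ≡ 1 (mod 8).
  Combine with x ≡ 10 (mod 11): since gcd(8, 11) = 1, we get a unique residue mod 88.
    Write x = 1 + 8·t and substitute into x ≡ 10 (mod 11): 8·t ≡ 10 − 1 = 9 (mod 11).
    The inverse of 8 mod 11 is 7 (since 8·7 = 56 = 5·11 + 1), so t ≡ 7·9 = 63 ≡ 8 (mod 11).
    Then x = 1 + 8·8 = 65, valid modulo lcm(8, 11) = 88: x ≡ 65 (mod 88).
  Combine with x ≡ 0 (mod 7): since gcd(88, 7) = 1, we get a unique residue mod 616.
    Write x = 65 + 88·t and substitute into x ≡ 0 (mod 7): 88·t ≡ 0 − 65 = -65 (mod 7).
    Reduce coefficients mod 7: 4·t ≡ 5 (mod 7).
    The inverse of 4 mod 7 is 2 (since 4·2 = 8 = 1·7 + 1), so t ≡ 2·5 = 10 ≡ 3 (mod 7).
    Then x = 65 + 88·3 = 329, valid modulo lcm(88, 7) = 616: x ≡ 329 (mod 616).
Verify: 329 mod 8 = 1 ✓, 329 mod 11 = 10 ✓, 329 mod 7 = 0 ✓.

x ≡ 329 (mod 616).


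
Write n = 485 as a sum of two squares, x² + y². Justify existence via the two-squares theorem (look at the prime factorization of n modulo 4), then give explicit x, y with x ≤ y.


Step 1: Factor n = 485 = 5 · 97.
Step 2: Check the mod-4 condition on each prime factor: 5 ≡ 1 (mod 4), exponent 1; 97 ≡ 1 (mod 4), exponent 1.
All primes ≡ 3 (mod 4) appear to even exponent (or don't appear), so by the two-squares theorem n IS expressible as a sum of two squares.
Step 3: Build a representation. Here n = 5 · 97 is a product of primes ≡ 1 (mod 4). Each prime p ≡ 1 (mod 4) is itself a sum of two squares; find a² by testing p − a² for a perfect square:
  5: 5 − 1² = 4 = 2² ⇒ 5 = 1² + 2².
  97: 97 − 1² = 96, 97 − 2² = 93, 97 − 3² = 88, 97 − 4² = 81 = 9² ⇒ 97 = 4² + 9².
  Combine using the Brahmagupta–Fibonacci identity (a² + b²)(c² + d²) = (ac − bd)² + (ad + bc)² = (ac + bd)² + (ad − bc)²:
  5 · 97 = 485: from (1² + 2²)(4² + 9²), take (1·4 − 2·9, 1·9 + 2·4) = (4 − 18, 9 + 8) = (-14, 17); dropping signs (only squares matter) gives (14, 17); check 14² + 17² = 196 + 289 = 485 ✓.
Step 4: Order so x ≤ y and verify: 14² + 17² = 196 + 289 = 485 = n. ✓

n = 485 = 14² + 17² (one valid representation with x ≤ y).


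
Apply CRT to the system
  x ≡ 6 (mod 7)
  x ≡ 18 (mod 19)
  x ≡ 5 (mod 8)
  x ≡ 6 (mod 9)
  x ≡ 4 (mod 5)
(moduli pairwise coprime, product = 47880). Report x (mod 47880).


Product of moduli M = 7 · 19 · 8 · 9 · 5 = 47880.
Merge one congruence at a time:
  Start: x ≡ 6 (mod 7).
  Combine with x ≡ 18 (mod 19); new modulus lcm = 133.
    Write x = 6 + 7·t and substitute into x ≡ 18 (mod 19): 7·t ≡ 18 − 6 = 12 (mod 19).
    The inverse of 7 mod 19 is 11 (since 7·11 = 77 = 4·19 + 1), so t ≡ 11·12 = 132 ≡ 18 (mod 19).
    Then x = 6 + 7·18 = 132, valid modulo lcm(7, 19) = 133: x ≡ 132 (mod 133).
  Combine with x ≡ 5 (mod 8); new modulus lcm = 1064.
    Write x = 132 + 133·t and substitute into x ≡ 5 (mod 8): 133·t ≡ 5 − 132 = -127 (mod 8).
    Reduce coefficients mod 8: 5·t ≡ 1 (mod 8).
    The inverse of 5 mod 8 is 5 (since 5·5 = 25 = 3·8 + 1), so t ≡ 5·1 = 5 ≡ 5 (mod 8).
    Then x = 132 + 133·5 = 797, valid modulo lcm(133, 8) = 1064: x ≡ 797 (mod 1064).
  Combine with x ≡ 6 (mod 9); new modulus lcm = 9576.
    Write x = 797 + 1064·t and substitute into x ≡ 6 (mod 9): 1064·t ≡ 6 − 797 = -791 (mod 9).
    Reduce coefficients mod 9: 2·t ≡ 1 (mod 9).
    The inverse of 2 mod 9 is 5 (since 2·5 = 10 = 1·9 + 1), so t ≡ 5·1 = 5 ≡ 5 (mod 9).
    Then x = 797 + 1064·5 = 6117, valid modulo lcm(1064, 9) = 9576: x ≡ 6117 (mod 9576).
  Combine with x ≡ 4 (mod 5); new modulus lcm = 47880.
    Write x = 6117 + 9576·t and substitute into x ≡ 4 (mod 5): 9576·t ≡ 4 − 6117 = -6113 (mod 5).
    Reduce coefficients mod 5: 1·t ≡ 2 (mod 5).
    So t ≡ 2 (mod 5).
    Then x = 6117 + 9576·2 = 25269, valid modulo lcm(9576, 5) = 47880: x ≡ 25269 (mod 47880).
Verify against each original: 25269 mod 7 = 6, 25269 mod 19 = 18, 25269 mod 8 = 5, 25269 mod 9 = 6, 25269 mod 5 = 4.

x ≡ 25269 (mod 47880).


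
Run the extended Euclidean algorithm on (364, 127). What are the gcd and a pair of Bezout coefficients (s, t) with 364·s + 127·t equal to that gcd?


Euclidean algorithm on (364, 127) — divide until remainder is 0:
  364 = 2 · 127 + 110
  127 = 1 · 110 + 17
  110 = 6 · 17 + 8
  17 = 2 · 8 + 1
  8 = 8 · 1 + 0
gcd(364, 127) = 1.
Track Bezout coefficients alongside the remainders: start with r₀ = 364 = a·1 + b·0 (s = 1, t = 0) and r₁ = 127 = a·0 + b·1 (s = 0, t = 1); each new remainder r_{k+1} = r_{k-1} − q_k·r_k inherits s_{k+1} = s_{k-1} − q_k·s_k, t_{k+1} = t_{k-1} − q_k·t_k, so r_k = a·s_k + b·t_k at every step:
  q = 2: r = 110, s = 1 − 2·0 = 1, t = 0 − 2·1 = -2  (check: 364·1 + 127·(-2) = 110)
  q = 1: r = 17, s = 0 − 1·1 = -1, t = 1 − 1·(-2) = 3  (check: 364·(-1) + 127·3 = 17)
  q = 6: r = 8, s = 1 − 6·(-1) = 7, t = -2 − 6·3 = -20  (check: 364·7 + 127·(-20) = 8)
  q = 2: r = 1, s = -1 − 2·7 = -15, t = 3 − 2·(-20) = 43  (check: 364·(-15) + 127·43 = 1)
The row with r = 1 (the gcd) gives the Bezout coefficients s = -15, t = 43.
Result: 364 · (-15) + 127 · (43) = 1.

gcd(364, 127) = 1; s = -15, t = 43 (check: 364·(-15) + 127·43 = 1).


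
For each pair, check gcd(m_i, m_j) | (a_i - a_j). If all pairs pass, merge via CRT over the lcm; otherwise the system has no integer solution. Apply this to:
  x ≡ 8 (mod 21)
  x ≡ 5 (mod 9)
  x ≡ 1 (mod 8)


Moduli 21, 9, 8 are not pairwise coprime, so CRT works modulo lcm(m_i) when all pairwise compatibility conditions hold.
Pairwise compatibility: gcd(m_i, m_j) must divide a_i - a_j for every pair.
Merge one congruence at a time:
  Start: x ≡ 8 (mod 21).
  Combine with x ≡ 5 (mod 9): gcd(21, 9) = 3; 5 - 8 = -3, which IS divisible by 3, so compatible.
    Write x = 8 + 21·t and substitute into x ≡ 5 (mod 9): 21·t ≡ 5 − 8 = -3 (mod 9).
    Divide the congruence (and modulus) by g = 3: 7·t ≡ -1 (mod 3).
    Reduce coefficients mod 3: 1·t ≡ 2 (mod 3).
    So t ≡ 2 (mod 3).
    Then x = 8 + 21·2 = 50, valid modulo lcm(21, 9) = 63: x ≡ 50 (mod 63).
  Combine with x ≡ 1 (mod 8): gcd(63, 8) = 1; 1 - 50 = -49, which IS divisible by 1, so compatible.
    Write x = 50 + 63·t and substitute into x ≡ 1 (mod 8): 63·t ≡ 1 − 50 = -49 (mod 8).
    Reduce coefficients mod 8: 7·t ≡ 7 (mod 8).
    The inverse of 7 mod 8 is 7 (since 7·7 = 49 = 6·8 + 1), so t ≡ 7·7 = 49 ≡ 1 (mod 8).
    Then x = 50 + 63·1 = 113, valid modulo lcm(63, 8) = 504: x ≡ 113 (mod 504).
Verify: 113 mod 21 = 8, 113 mod 9 = 5, 113 mod 8 = 1.

x ≡ 113 (mod 504).


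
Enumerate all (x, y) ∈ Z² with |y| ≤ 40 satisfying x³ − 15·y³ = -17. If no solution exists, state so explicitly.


The equation is x³ - 15y³ = -17. For fixed y, x³ = 15·y³ − 17, so a solution requires the RHS to be a perfect cube.
Strategy: iterate y from -40 to 40, compute RHS = 15·y³ − 17, and check whether it is a (positive or negative) perfect cube.
Check small values of y:
  y = 0: RHS = -17 is not a perfect cube.
  y = 1: RHS = -2 is not a perfect cube.
  y = -1: RHS = -32 is not a perfect cube.
  y = 2: RHS = 103 is not a perfect cube.
  y = -2: RHS = -137 is not a perfect cube.
  y = 3: RHS = 388 is not a perfect cube.
  y = -3: RHS = -422 is not a perfect cube.
Continuing the search up to |y| = 40 finds no solutions either.
No (x, y) in the scanned range satisfies the equation.

No integer solutions with |y| ≤ 40.


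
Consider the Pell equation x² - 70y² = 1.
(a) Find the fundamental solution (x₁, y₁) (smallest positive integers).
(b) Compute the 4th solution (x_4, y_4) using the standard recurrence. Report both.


Step 1: Find the fundamental solution (x₁, y₁) of x² - 70y² = 1.
  Expand √70 as a continued fraction. a₀ = ⌊√70⌋ = 8; iterate m_{k+1} = d_k·a_k − m_k, d_{k+1} = (70 − m_{k+1}²)/d_k, a_{k+1} = ⌊(a₀ + m_{k+1})/d_{k+1}⌋ (starting m₀ = 0, d₀ = 1), with convergents p_k = a_k·p_{k-1} + p_{k-2}, q_k = a_k·q_{k-1} + q_{k-2} (p₋₁ = 1, q₋₁ = 0):
  k = 0: a₀ = 8; p₀/q₀ = 8/1; p₀² − 70·q₀² = 64 − 70 = -6.
  k = 1: m = 8, d = 6, a = ⌊(8 + 8)/6⌋ = 2; p/q = (2·8 + 1)/(2·1 + 0) = 17/2; p² − 70·q² = 289 − 280 = 9.
  k = 2: m = 4, d = 9, a = ⌊(8 + 4)/9⌋ = 1; p/q = (1·17 + 8)/(1·2 + 1) = 25/3; p² − 70·q² = 625 − 630 = -5.
  k = 3: m = 5, d = 5, a = ⌊(8 + 5)/5⌋ = 2; p/q = (2·25 + 17)/(2·3 + 2) = 67/8; p² − 70·q² = 4489 − 4480 = 9.
  k = 4: m = 5, d = 9, a = ⌊(8 + 5)/9⌋ = 1; p/q = (1·67 + 25)/(1·8 + 3) = 92/11; p² − 70·q² = 8464 − 8470 = -6.
  k = 5: m = 4, d = 6, a = ⌊(8 + 4)/6⌋ = 2; p/q = (2·92 + 67)/(2·11 + 8) = 251/30; p² − 70·q² = 63001 − 63000 = 1.
  The first convergent with p² − 70·q² = 1 gives the fundamental solution (x₁, y₁) = (251, 30).
Step 2: Apply the recurrence (x_{n+1}, y_{n+1}) = (x₁x_n + 70y₁y_n, x₁y_n + y₁x_n) repeatedly.
  From (x_1, y_1) = (251, 30): x_2 = 251·251 + 70·30·30 = 126001; y_2 = 251·30 + 30·251 = 15060.
  From (x_2, y_2) = (126001, 15060): x_3 = 251·126001 + 70·30·15060 = 63252251; y_3 = 251·15060 + 30·126001 = 7560090.
  From (x_3, y_3) = (63252251, 7560090): x_4 = 251·63252251 + 70·30·7560090 = 31752504001; y_4 = 251·7560090 + 30·63252251 = 3795150120.
Step 3: Verify x_4² - 70·y_4² = 1008221510333521008001 - 1008221510333521008000 = 1 (should be 1). ✓

(x_1, y_1) = (251, 30); (x_4, y_4) = (31752504001, 3795150120).


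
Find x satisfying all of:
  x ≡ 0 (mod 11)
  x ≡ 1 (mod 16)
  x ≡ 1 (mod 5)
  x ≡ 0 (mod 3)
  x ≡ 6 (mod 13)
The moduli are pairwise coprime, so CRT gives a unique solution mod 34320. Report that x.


Product of moduli M = 11 · 16 · 5 · 3 · 13 = 34320.
Merge one congruence at a time:
  Start: x ≡ 0 (mod 11).
  Combine with x ≡ 1 (mod 16); new modulus lcm = 176.
    Write x = 0 + 11·t and substitute into x ≡ 1 (mod 16): 11·t ≡ 1 − 0 = 1 (mod 16).
    The inverse of 11 mod 16 is 3 (since 11·3 = 33 = 2·16 + 1), so t ≡ 3·1 = 3 ≡ 3 (mod 16).
    Then x = 0 + 11·3 = 33, valid modulo lcm(11, 16) = 176: x ≡ 33 (mod 176).
  Combine with x ≡ 1 (mod 5); new modulus lcm = 880.
    Write x = 33 + 176·t and substitute into x ≡ 1 (mod 5): 176·t ≡ 1 − 33 = -32 (mod 5).
    Reduce coefficients mod 5: 1·t ≡ 3 (mod 5).
    So t ≡ 3 (mod 5).
    Then x = 33 + 176·3 = 561, valid modulo lcm(176, 5) = 880: x ≡ 561 (mod 880).
  Combine with x ≡ 0 (mod 3); new modulus lcm = 2640.
    Write x = 561 + 880·t and substitute into x ≡ 0 (mod 3): 880·t ≡ 0 − 561 = -561 (mod 3).
    Reduce coefficients mod 3: 1·t ≡ 0 (mod 3).
    So t ≡ 0 (mod 3).
    Then x = 561 + 880·0 = 561, valid modulo lcm(880, 3) = 2640: x ≡ 561 (mod 2640).
  Combine with x ≡ 6 (mod 13); new modulus lcm = 34320.
    Write x = 561 + 2640·t and substitute into x ≡ 6 (mod 13): 2640·t ≡ 6 − 561 = -555 (mod 13).
    Reduce coefficients mod 13: 1·t ≡ 4 (mod 13).
    So t ≡ 4 (mod 13).
    Then x = 561 + 2640·4 = 11121, valid modulo lcm(2640, 13) = 34320: x ≡ 11121 (mod 34320).
Verify against each original: 11121 mod 11 = 0, 11121 mod 16 = 1, 11121 mod 5 = 1, 11121 mod 3 = 0, 11121 mod 13 = 6.

x ≡ 11121 (mod 34320).


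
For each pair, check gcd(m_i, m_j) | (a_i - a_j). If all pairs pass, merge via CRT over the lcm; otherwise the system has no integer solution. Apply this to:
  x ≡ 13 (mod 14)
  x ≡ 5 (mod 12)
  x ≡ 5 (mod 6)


Moduli 14, 12, 6 are not pairwise coprime, so CRT works modulo lcm(m_i) when all pairwise compatibility conditions hold.
Pairwise compatibility: gcd(m_i, m_j) must divide a_i - a_j for every pair.
Merge one congruence at a time:
  Start: x ≡ 13 (mod 14).
  Combine with x ≡ 5 (mod 12): gcd(14, 12) = 2; 5 - 13 = -8, which IS divisible by 2, so compatible.
    Write x = 13 + 14·t and substitute into x ≡ 5 (mod 12): 14·t ≡ 5 − 13 = -8 (mod 12).
    Divide the congruence (and modulus) by g = 2: 7·t ≡ -4 (mod 6).
    Reduce coefficients mod 6: 1·t ≡ 2 (mod 6).
    So t ≡ 2 (mod 6).
    Then x = 13 + 14·2 = 41, valid modulo lcm(14, 12) = 84: x ≡ 41 (mod 84).
  Combine with x ≡ 5 (mod 6): gcd(84, 6) = 6; 5 - 41 = -36, which IS divisible by 6, so compatible.
    Write x = 41 + 84·t and substitute into x ≡ 5 (mod 6): 84·t ≡ 5 − 41 = -36 (mod 6).
    Divide the congruence (and modulus) by g = 6: 14·t ≡ -6 (mod 1).
    Modulo 1 every t works; take t = 0.
    Then x = 41 + 84·0 = 41, valid modulo lcm(84, 6) = 84: x ≡ 41 (mod 84).
Verify: 41 mod 14 = 13, 41 mod 12 = 5, 41 mod 6 = 5.

x ≡ 41 (mod 84).
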